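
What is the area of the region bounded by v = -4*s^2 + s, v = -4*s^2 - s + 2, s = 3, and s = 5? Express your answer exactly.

12

On [3, 5], (-4*s^2 + s) - (-4*s^2 - s + 2) = 2*s - 2 is ≥ 0 throughout, so the area is a single integral of |2*s - 2|.
∫[3,5] (2*s - 2) ds = 12.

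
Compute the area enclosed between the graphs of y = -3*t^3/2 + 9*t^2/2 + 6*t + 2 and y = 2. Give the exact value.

393/8

Set the curves equal: -3*t^3/2 + 9*t^2/2 + 6*t + 2 = 2, so -3*t^3/2 + 9*t^2/2 + 6*t = 0, which factors as -3*t*(t - 4)*(t + 1)/2 = 0. The curves meet at t = -1, 0, 4.
On [-1, 0], y = 2 is on top; that piece has area ∫[-1,0] (-(-3*t^3/2 + 9*t^2/2 + 6*t)) dt = 9/8.
On [0, 4], y = -3*t^3/2 + 9*t^2/2 + 6*t + 2 is on top; that piece has area ∫[0,4] (-3*t^3/2 + 9*t^2/2 + 6*t) dt = 48.
Total enclosed area = 9/8 + 48 = 393/8.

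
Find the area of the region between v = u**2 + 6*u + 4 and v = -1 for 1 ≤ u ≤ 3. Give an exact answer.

On [1, 3], (u**2 + 6*u + 4) - (-1) = u**2 + 6*u + 5 is ≥ 0 throughout, so the area is a single integral of |u**2 + 6*u + 5|.
∫[1,3] (u**2 + 6*u + 5) du = 128/3.

128/3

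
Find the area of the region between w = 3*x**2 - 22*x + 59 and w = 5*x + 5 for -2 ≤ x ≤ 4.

The difference (3*x**2 - 22*x + 59) - (5*x + 5) = 3*x**2 - 27*x + 54 changes sign at x = 3 inside [-2, 4], so split the integral there.
∫[-2,3] (3*x**2 - 27*x + 54) dx = 475/2.
∫[3,4] (3*x**2 - 27*x + 54) dx = -7/2; the area of that piece is 7/2.
Total area = 475/2 + 7/2 = 241.

241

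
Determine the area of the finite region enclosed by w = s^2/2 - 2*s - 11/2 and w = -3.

Set the curves equal: s^2/2 - 2*s - 11/2 = -3, so s^2/2 - 2*s - 5/2 = 0, which factors as (s - 5)*(s + 1)/2 = 0. The curves meet at s = -1, 5.
On [-1, 5], w = -3 is on top; that piece has area ∫[-1,5] (-(s^2/2 - 2*s - 5/2)) ds = 18.

18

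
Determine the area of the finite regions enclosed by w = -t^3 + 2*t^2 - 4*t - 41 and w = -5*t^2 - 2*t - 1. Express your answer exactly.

Set the curves equal: -t^3 + 2*t^2 - 4*t - 41 = -5*t^2 - 2*t - 1, so -t^3 + 7*t^2 - 2*t - 40 = 0, which factors as -(t - 5)*(t - 4)*(t + 2) = 0. The curves meet at t = -2, 4, 5.
On [-2, 4], w = -5*t^2 - 2*t - 1 is on top; that piece has area ∫[-2,4] (-(-t^3 + 7*t^2 - 2*t - 40)) dt = 144.
On [4, 5], w = -t^3 + 2*t^2 - 4*t - 41 is on top; that piece has area ∫[4,5] (-t^3 + 7*t^2 - 2*t - 40) dt = 13/12.
Total enclosed area = 144 + 13/12 = 1741/12.

1741/12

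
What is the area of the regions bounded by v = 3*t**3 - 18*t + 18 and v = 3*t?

393/4

Set the curves equal: 3*t**3 - 18*t + 18 = 3*t, so 3*t**3 - 21*t + 18 = 0, which factors as 3*(t - 2)*(t - 1)*(t + 3) = 0. The curves meet at t = -3, 1, 2.
On [-3, 1], v = 3*t**3 - 18*t + 18 is on top; that piece has area ∫[-3,1] (3*t**3 - 21*t + 18) dt = 96.
On [1, 2], v = 3*t is on top; that piece has area ∫[1,2] (-(3*t**3 - 21*t + 18)) dt = 9/4.
Total enclosed area = 96 + 9/4 = 393/4.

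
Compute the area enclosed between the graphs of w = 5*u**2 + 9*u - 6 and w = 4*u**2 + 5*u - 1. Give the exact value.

Set the curves equal: 5*u**2 + 9*u - 6 = 4*u**2 + 5*u - 1, so u**2 + 4*u - 5 = 0, which factors as (u - 1)*(u + 5) = 0. The curves meet at u = -5, 1.
On [-5, 1], w = 4*u**2 + 5*u - 1 is on top; that piece has area ∫[-5,1] (-(u**2 + 4*u - 5)) du = 36.

36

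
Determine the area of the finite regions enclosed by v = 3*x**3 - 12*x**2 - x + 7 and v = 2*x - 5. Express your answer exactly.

Set the curves equal: 3*x**3 - 12*x**2 - x + 7 = 2*x - 5, so 3*x**3 - 12*x**2 - 3*x + 12 = 0, which factors as 3*(x - 4)*(x - 1)*(x + 1) = 0. The curves meet at x = -1, 1, 4.
On [-1, 1], v = 3*x**3 - 12*x**2 - x + 7 is on top; that piece has area ∫[-1,1] (3*x**3 - 12*x**2 - 3*x + 12) dx = 16.
On [1, 4], v = 2*x - 5 is on top; that piece has area ∫[1,4] (-(3*x**3 - 12*x**2 - 3*x + 12)) dx = 189/4.
Total enclosed area = 16 + 189/4 = 253/4.

253/4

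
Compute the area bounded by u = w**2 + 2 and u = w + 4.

9/2

Both boundary curves give u as a function of w, so integrate with respect to w. Setting them equal: w**2 - w - 2 = 0, i.e. (w - 2)*(w + 1) = 0, so they meet at w = -1, 2.
For w in [-1, 2], u = w**2 + 2 is on the left; area = ∫[-1,2] (-(w**2 - w - 2)) dw = 9/2.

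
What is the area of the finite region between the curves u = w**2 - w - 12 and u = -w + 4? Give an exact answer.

256/3

Both boundary curves give u as a function of w, so integrate with respect to w. Setting them equal: w**2 - 16 = 0, i.e. (w - 4)*(w + 4) = 0, so they meet at w = -4, 4.
For w in [-4, 4], u = w**2 - w - 12 is on the left; area = ∫[-4,4] (-(w**2 - 16)) dw = 256/3.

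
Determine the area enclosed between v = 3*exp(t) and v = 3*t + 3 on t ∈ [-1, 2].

On [-1, 2], (3*exp(t)) - (3*t + 3) = -3*t + 3*exp(t) - 3 is ≥ 0 throughout, so the area is a single integral of |-3*t + 3*exp(t) - 3|.
∫[-1,2] (-3*t + 3*exp(t) - 3) dt = -27/2 - 3*exp(-1) + 3*exp(2).

-27/2 - 3*exp(-1) + 3*exp(2)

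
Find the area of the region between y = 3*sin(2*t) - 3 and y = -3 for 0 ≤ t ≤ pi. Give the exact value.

The difference (3*sin(2*t) - 3) - (-3) = 3*sin(2*t) changes sign at t = pi/2 inside [0, pi], so split the integral there.
∫[0,pi/2] (3*sin(2*t)) dt = 3.
∫[pi/2,pi] (3*sin(2*t)) dt = -3; the area of that piece is 3.
Total area = 3 + 3 = 6.

6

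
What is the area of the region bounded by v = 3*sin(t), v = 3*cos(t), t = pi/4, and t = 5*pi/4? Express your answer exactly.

On [pi/4, 5*pi/4], (3*sin(t)) - (3*cos(t)) = 3*sin(t) - 3*cos(t) is ≥ 0 throughout, so the area is a single integral of |3*sin(t) - 3*cos(t)|.
∫[pi/4,5*pi/4] (3*sin(t) - 3*cos(t)) dt = 6*sqrt(2).

6*sqrt(2)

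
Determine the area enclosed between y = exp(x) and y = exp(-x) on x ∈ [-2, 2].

-4 + 2*exp(-2) + 2*exp(2)

The difference (exp(x)) - (exp(-x)) = exp(x) - exp(-x) changes sign at x = 0 inside [-2, 2], so split the integral there.
∫[-2,0] (exp(x) - exp(-x)) dx = -exp(2) - exp(-2) + 2; the area of that piece is -2 + exp(-2) + exp(2).
∫[0,2] (exp(x) - exp(-x)) dx = -2 + exp(-2) + exp(2).
Total area = (-2 + exp(-2) + exp(2)) + (-2 + exp(-2) + exp(2)) = -4 + 2*exp(-2) + 2*exp(2).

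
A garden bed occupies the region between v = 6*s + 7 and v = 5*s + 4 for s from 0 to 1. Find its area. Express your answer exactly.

7/2

On [0, 1], (6*s + 7) - (5*s + 4) = s + 3 is ≥ 0 throughout, so the area is a single integral of |s + 3|.
∫[0,1] (s + 3) ds = 7/2.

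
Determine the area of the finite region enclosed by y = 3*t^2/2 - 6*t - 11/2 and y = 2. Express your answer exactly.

54

Set the curves equal: 3*t^2/2 - 6*t - 11/2 = 2, so 3*t^2/2 - 6*t - 15/2 = 0, which factors as 3*(t - 5)*(t + 1)/2 = 0. The curves meet at t = -1, 5.
On [-1, 5], y = 2 is on top; that piece has area ∫[-1,5] (-(3*t^2/2 - 6*t - 15/2)) dt = 54.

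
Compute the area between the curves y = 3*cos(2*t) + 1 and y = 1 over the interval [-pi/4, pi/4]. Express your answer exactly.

On [-pi/4, pi/4], (3*cos(2*t) + 1) - (1) = 3*cos(2*t) is ≥ 0 throughout, so the area is a single integral of |3*cos(2*t)|.
∫[-pi/4,pi/4] (3*cos(2*t)) dt = 3.

3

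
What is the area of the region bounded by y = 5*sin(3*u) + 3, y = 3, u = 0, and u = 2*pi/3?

The difference (5*sin(3*u) + 3) - (3) = 5*sin(3*u) changes sign at u = pi/3 inside [0, 2*pi/3], so split the integral there.
∫[0,pi/3] (5*sin(3*u)) du = 10/3.
∫[pi/3,2*pi/3] (5*sin(3*u)) du = -10/3; the area of that piece is 10/3.
Total area = 10/3 + 10/3 = 20/3.

20/3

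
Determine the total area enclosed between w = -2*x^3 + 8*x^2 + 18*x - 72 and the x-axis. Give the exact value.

The curve meets the x-axis where -2*x^3 + 8*x^2 + 18*x - 72 = 0, i.e. -2*(x - 4)*(x - 3)*(x + 3) = 0, at x = -3, 3, 4.
On [-3, 3] the curve lies below the axis; ∫[-3,3] (-2*x^3 + 8*x^2 + 18*x - 72) dx = -288, giving area 288.
On [3, 4] the curve lies above the axis; ∫[3,4] (-2*x^3 + 8*x^2 + 18*x - 72) dx = 13/6, giving area 13/6.
Total area = 288 + 13/6 = 1741/6.

1741/6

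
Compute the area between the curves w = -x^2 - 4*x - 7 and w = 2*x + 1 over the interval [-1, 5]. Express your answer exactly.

162

On [-1, 5], (-x^2 - 4*x - 7) - (2*x + 1) = -x^2 - 6*x - 8 is ≤ 0 throughout, so the area is a single integral of |-x^2 - 6*x - 8|.
∫[-1,5] (-x^2 - 6*x - 8) dx = -162; the area of that piece is 162.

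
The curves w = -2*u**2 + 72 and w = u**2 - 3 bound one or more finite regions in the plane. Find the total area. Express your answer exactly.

Set the curves equal: -2*u**2 + 72 = u**2 - 3, so -3*u**2 + 75 = 0, which factors as -3*(u - 5)*(u + 5) = 0. The curves meet at u = -5, 5.
On [-5, 5], w = -2*u**2 + 72 is on top; that piece has area ∫[-5,5] (-3*u**2 + 75) du = 500.

500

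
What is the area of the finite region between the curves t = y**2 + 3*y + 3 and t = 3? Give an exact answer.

Both boundary curves give t as a function of y, so integrate with respect to y. Setting them equal: y**2 + 3*y = 0, i.e. y*(y + 3) = 0, so they meet at y = -3, 0.
For y in [-3, 0], t = y**2 + 3*y + 3 is on the left; area = ∫[-3,0] (-(y**2 + 3*y)) dy = 9/2.

9/2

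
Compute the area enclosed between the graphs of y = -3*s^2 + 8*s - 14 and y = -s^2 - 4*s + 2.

8/3

Set the curves equal: -3*s^2 + 8*s - 14 = -s^2 - 4*s + 2, so -2*s^2 + 12*s - 16 = 0, which factors as -2*(s - 4)*(s - 2) = 0. The curves meet at s = 2, 4.
On [2, 4], y = -3*s^2 + 8*s - 14 is on top; that piece has area ∫[2,4] (-2*s^2 + 12*s - 16) ds = 8/3.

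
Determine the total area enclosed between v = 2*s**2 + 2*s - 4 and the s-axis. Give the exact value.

The curve meets the s-axis where 2*s**2 + 2*s - 4 = 0, i.e. 2*(s - 1)*(s + 2) = 0, at s = -2, 1.
On [-2, 1] the curve lies below the axis; ∫[-2,1] (2*s**2 + 2*s - 4) ds = -9, giving area 9.

9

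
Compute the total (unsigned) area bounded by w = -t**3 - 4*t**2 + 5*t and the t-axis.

The curve meets the t-axis where -t**3 - 4*t**2 + 5*t = 0, i.e. -t*(t - 1)*(t + 5) = 0, at t = -5, 0, 1.
On [-5, 0] the curve lies below the axis; ∫[-5,0] (-t**3 - 4*t**2 + 5*t) dt = -875/12, giving area 875/12.
On [0, 1] the curve lies above the axis; ∫[0,1] (-t**3 - 4*t**2 + 5*t) dt = 11/12, giving area 11/12.
Total area = 875/12 + 11/12 = 443/6.

443/6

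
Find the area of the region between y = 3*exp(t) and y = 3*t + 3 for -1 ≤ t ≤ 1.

On [-1, 1], (3*exp(t)) - (3*t + 3) = -3*t + 3*exp(t) - 3 is ≥ 0 throughout, so the area is a single integral of |-3*t + 3*exp(t) - 3|.
∫[-1,1] (-3*t + 3*exp(t) - 3) dt = -6 - 3*exp(-1) + 3*exp(1).

-6 - 3*exp(-1) + 3*exp(1)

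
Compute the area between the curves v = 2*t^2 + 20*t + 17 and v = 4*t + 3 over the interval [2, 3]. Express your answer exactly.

On [2, 3], (2*t^2 + 20*t + 17) - (4*t + 3) = 2*t^2 + 16*t + 14 is ≥ 0 throughout, so the area is a single integral of |2*t^2 + 16*t + 14|.
∫[2,3] (2*t^2 + 16*t + 14) dt = 200/3.

200/3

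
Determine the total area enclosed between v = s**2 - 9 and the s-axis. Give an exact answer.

The curve meets the s-axis where s**2 - 9 = 0, i.e. (s - 3)*(s + 3) = 0, at s = -3, 3.
On [-3, 3] the curve lies below the axis; ∫[-3,3] (s**2 - 9) ds = -36, giving area 36.

36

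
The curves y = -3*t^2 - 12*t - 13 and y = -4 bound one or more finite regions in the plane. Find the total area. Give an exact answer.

4

Set the curves equal: -3*t^2 - 12*t - 13 = -4, so -3*t^2 - 12*t - 9 = 0, which factors as -3*(t + 1)*(t + 3) = 0. The curves meet at t = -3, -1.
On [-3, -1], y = -3*t^2 - 12*t - 13 is on top; that piece has area ∫[-3,-1] (-3*t^2 - 12*t - 9) dt = 4.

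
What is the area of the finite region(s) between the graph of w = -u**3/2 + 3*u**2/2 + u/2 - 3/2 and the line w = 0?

The curve meets the u-axis where -u**3/2 + 3*u**2/2 + u/2 - 3/2 = 0, i.e. -(u - 3)*(u - 1)*(u + 1)/2 = 0, at u = -1, 1, 3.
On [-1, 1] the curve lies below the axis; ∫[-1,1] (-u**3/2 + 3*u**2/2 + u/2 - 3/2) du = -2, giving area 2.
On [1, 3] the curve lies above the axis; ∫[1,3] (-u**3/2 + 3*u**2/2 + u/2 - 3/2) du = 2, giving area 2.
Total area = 2 + 2 = 4.

4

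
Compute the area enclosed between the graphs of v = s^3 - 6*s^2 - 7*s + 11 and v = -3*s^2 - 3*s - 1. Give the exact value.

Set the curves equal: s^3 - 6*s^2 - 7*s + 11 = -3*s^2 - 3*s - 1, so s^3 - 3*s^2 - 4*s + 12 = 0, which factors as (s - 3)*(s - 2)*(s + 2) = 0. The curves meet at s = -2, 2, 3.
On [-2, 2], v = s^3 - 6*s^2 - 7*s + 11 is on top; that piece has area ∫[-2,2] (s^3 - 3*s^2 - 4*s + 12) ds = 32.
On [2, 3], v = -3*s^2 - 3*s - 1 is on top; that piece has area ∫[2,3] (-(s^3 - 3*s^2 - 4*s + 12)) ds = 3/4.
Total enclosed area = 32 + 3/4 = 131/4.

131/4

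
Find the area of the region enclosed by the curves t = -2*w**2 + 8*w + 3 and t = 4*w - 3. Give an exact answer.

Both boundary curves give t as a function of w, so integrate with respect to w. Setting them equal: -2*w**2 + 4*w + 6 = 0, i.e. -2*(w - 3)*(w + 1) = 0, so they meet at w = -1, 3.
For w in [-1, 3], t = -2*w**2 + 8*w + 3 is on the right; area = ∫[-1,3] (-2*w**2 + 4*w + 6) dw = 64/3.

64/3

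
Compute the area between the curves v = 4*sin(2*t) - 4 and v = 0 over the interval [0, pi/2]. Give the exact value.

On [0, pi/2], (4*sin(2*t) - 4) - (0) = 4*sin(2*t) - 4 is ≤ 0 throughout, so the area is a single integral of |4*sin(2*t) - 4|.
∫[0,pi/2] (4*sin(2*t) - 4) dt = 4 - 2*pi; the area of that piece is -4 + 2*pi.

-4 + 2*pi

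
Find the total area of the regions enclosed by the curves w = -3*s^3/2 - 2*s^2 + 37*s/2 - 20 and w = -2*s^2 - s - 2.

1221/8

Set the curves equal: -3*s^3/2 - 2*s^2 + 37*s/2 - 20 = -2*s^2 - s - 2, so -3*s^3/2 + 39*s/2 - 18 = 0, which factors as -3*(s - 3)*(s - 1)*(s + 4)/2 = 0. The curves meet at s = -4, 1, 3.
On [-4, 1], w = -2*s^2 - s - 2 is on top; that piece has area ∫[-4,1] (-(-3*s^3/2 + 39*s/2 - 18)) ds = 1125/8.
On [1, 3], w = -3*s^3/2 - 2*s^2 + 37*s/2 - 20 is on top; that piece has area ∫[1,3] (-3*s^3/2 + 39*s/2 - 18) ds = 12.
Total enclosed area = 1125/8 + 12 = 1221/8.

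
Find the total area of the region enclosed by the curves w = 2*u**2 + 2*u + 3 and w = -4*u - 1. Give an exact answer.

Set the curves equal: 2*u**2 + 2*u + 3 = -4*u - 1, so 2*u**2 + 6*u + 4 = 0, which factors as 2*(u + 1)*(u + 2) = 0. The curves meet at u = -2, -1.
On [-2, -1], w = -4*u - 1 is on top; that piece has area ∫[-2,-1] (-(2*u**2 + 6*u + 4)) du = 1/3.

1/3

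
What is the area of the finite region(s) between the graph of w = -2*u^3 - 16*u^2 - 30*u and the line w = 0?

253/6

The curve meets the u-axis where -2*u^3 - 16*u^2 - 30*u = 0, i.e. -2*u*(u + 3)*(u + 5) = 0, at u = -5, -3, 0.
On [-5, -3] the curve lies below the axis; ∫[-5,-3] (-2*u^3 - 16*u^2 - 30*u) du = -32/3, giving area 32/3.
On [-3, 0] the curve lies above the axis; ∫[-3,0] (-2*u^3 - 16*u^2 - 30*u) du = 63/2, giving area 63/2.
Total area = 32/3 + 63/2 = 253/6.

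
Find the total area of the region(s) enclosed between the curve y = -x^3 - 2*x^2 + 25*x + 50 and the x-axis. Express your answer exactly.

The curve meets the x-axis where -x^3 - 2*x^2 + 25*x + 50 = 0, i.e. -(x - 5)*(x + 2)*(x + 5) = 0, at x = -5, -2, 5.
On [-5, -2] the curve lies below the axis; ∫[-5,-2] (-x^3 - 2*x^2 + 25*x + 50) dx = -153/4, giving area 153/4.
On [-2, 5] the curve lies above the axis; ∫[-2,5] (-x^3 - 2*x^2 + 25*x + 50) dx = 4459/12, giving area 4459/12.
Total area = 153/4 + 4459/12 = 2459/6.

2459/6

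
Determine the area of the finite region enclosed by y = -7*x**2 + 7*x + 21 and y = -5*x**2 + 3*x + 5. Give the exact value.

Set the curves equal: -7*x**2 + 7*x + 21 = -5*x**2 + 3*x + 5, so -2*x**2 + 4*x + 16 = 0, which factors as -2*(x - 4)*(x + 2) = 0. The curves meet at x = -2, 4.
On [-2, 4], y = -7*x**2 + 7*x + 21 is on top; that piece has area ∫[-2,4] (-2*x**2 + 4*x + 16) dx = 72.

72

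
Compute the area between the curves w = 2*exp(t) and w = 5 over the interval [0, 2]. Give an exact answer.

-18 - 10*log(2) + 2*exp(2) + 10*log(5)

The difference (2*exp(t)) - (5) = 2*exp(t) - 5 changes sign at t = log(5/2) inside [0, 2], so split the integral there.
∫[0,log(5/2)] (2*exp(t) - 5) dt = log(32/3125) + 3; the area of that piece is -3 + log(3125/32).
∫[log(5/2),2] (2*exp(t) - 5) dt = -15 - 5*log(2) + 5*log(5) + 2*exp(2).
Total area = (-3 + log(3125/32)) + (-15 - 5*log(2) + 5*log(5) + 2*exp(2)) = -18 - 10*log(2) + 2*exp(2) + 10*log(5).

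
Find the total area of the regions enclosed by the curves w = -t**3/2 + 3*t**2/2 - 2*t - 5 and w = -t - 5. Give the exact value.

Set the curves equal: -t**3/2 + 3*t**2/2 - 2*t - 5 = -t - 5, so -t**3/2 + 3*t**2/2 - t = 0, which factors as -t*(t - 2)*(t - 1)/2 = 0. The curves meet at t = 0, 1, 2.
On [0, 1], w = -t - 5 is on top; that piece has area ∫[0,1] (-(-t**3/2 + 3*t**2/2 - t)) dt = 1/8.
On [1, 2], w = -t**3/2 + 3*t**2/2 - 2*t - 5 is on top; that piece has area ∫[1,2] (-t**3/2 + 3*t**2/2 - t) dt = 1/8.
Total enclosed area = 1/8 + 1/8 = 1/4.

1/4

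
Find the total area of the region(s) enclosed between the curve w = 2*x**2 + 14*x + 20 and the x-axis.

9

The curve meets the x-axis where 2*x**2 + 14*x + 20 = 0, i.e. 2*(x + 2)*(x + 5) = 0, at x = -5, -2.
On [-5, -2] the curve lies below the axis; ∫[-5,-2] (2*x**2 + 14*x + 20) dx = -9, giving area 9.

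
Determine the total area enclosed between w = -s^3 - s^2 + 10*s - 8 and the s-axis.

443/6

The curve meets the s-axis where -s^3 - s^2 + 10*s - 8 = 0, i.e. -(s - 2)*(s - 1)*(s + 4) = 0, at s = -4, 1, 2.
On [-4, 1] the curve lies below the axis; ∫[-4,1] (-s^3 - s^2 + 10*s - 8) ds = -875/12, giving area 875/12.
On [1, 2] the curve lies above the axis; ∫[1,2] (-s^3 - s^2 + 10*s - 8) ds = 11/12, giving area 11/12.
Total area = 875/12 + 11/12 = 443/6.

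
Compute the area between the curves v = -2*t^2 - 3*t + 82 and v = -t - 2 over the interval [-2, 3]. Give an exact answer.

On [-2, 3], (-2*t^2 - 3*t + 82) - (-t - 2) = -2*t^2 - 2*t + 84 is ≥ 0 throughout, so the area is a single integral of |-2*t^2 - 2*t + 84|.
∫[-2,3] (-2*t^2 - 2*t + 84) dt = 1175/3.

1175/3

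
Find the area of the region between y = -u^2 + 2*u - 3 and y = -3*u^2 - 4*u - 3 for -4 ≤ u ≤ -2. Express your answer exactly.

The difference (-u^2 + 2*u - 3) - (-3*u^2 - 4*u - 3) = 2*u^2 + 6*u changes sign at u = -3 inside [-4, -2], so split the integral there.
∫[-4,-3] (2*u^2 + 6*u) du = 11/3.
∫[-3,-2] (2*u^2 + 6*u) du = -7/3; the area of that piece is 7/3.
Total area = 11/3 + 7/3 = 6.

6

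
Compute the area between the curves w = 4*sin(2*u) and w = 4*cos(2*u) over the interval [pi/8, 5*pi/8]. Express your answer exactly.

4*sqrt(2)

On [pi/8, 5*pi/8], (4*sin(2*u)) - (4*cos(2*u)) = 4*sin(2*u) - 4*cos(2*u) is ≥ 0 throughout, so the area is a single integral of |4*sin(2*u) - 4*cos(2*u)|.
∫[pi/8,5*pi/8] (4*sin(2*u) - 4*cos(2*u)) du = 4*sqrt(2).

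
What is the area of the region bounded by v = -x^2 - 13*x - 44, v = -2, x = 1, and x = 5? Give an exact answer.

On [1, 5], (-x^2 - 13*x - 44) - (-2) = -x^2 - 13*x - 42 is ≤ 0 throughout, so the area is a single integral of |-x^2 - 13*x - 42|.
∫[1,5] (-x^2 - 13*x - 42) dx = -1096/3; the area of that piece is 1096/3.

1096/3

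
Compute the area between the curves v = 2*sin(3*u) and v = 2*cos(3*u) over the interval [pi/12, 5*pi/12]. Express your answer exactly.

On [pi/12, 5*pi/12], (2*sin(3*u)) - (2*cos(3*u)) = 2*sin(3*u) - 2*cos(3*u) is ≥ 0 throughout, so the area is a single integral of |2*sin(3*u) - 2*cos(3*u)|.
∫[pi/12,5*pi/12] (2*sin(3*u) - 2*cos(3*u)) du = 4*sqrt(2)/3.

4*sqrt(2)/3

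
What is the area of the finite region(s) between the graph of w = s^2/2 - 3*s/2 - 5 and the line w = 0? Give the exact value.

343/12

The curve meets the s-axis where s^2/2 - 3*s/2 - 5 = 0, i.e. (s - 5)*(s + 2)/2 = 0, at s = -2, 5.
On [-2, 5] the curve lies below the axis; ∫[-2,5] (s^2/2 - 3*s/2 - 5) ds = -343/12, giving area 343/12.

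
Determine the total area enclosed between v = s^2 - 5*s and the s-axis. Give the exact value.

The curve meets the s-axis where s^2 - 5*s = 0, i.e. s*(s - 5) = 0, at s = 0, 5.
On [0, 5] the curve lies below the axis; ∫[0,5] (s^2 - 5*s) ds = -125/6, giving area 125/6.

125/6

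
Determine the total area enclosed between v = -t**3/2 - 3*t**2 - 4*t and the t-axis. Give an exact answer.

4

The curve meets the t-axis where -t**3/2 - 3*t**2 - 4*t = 0, i.e. -t*(t + 2)*(t + 4)/2 = 0, at t = -4, -2, 0.
On [-4, -2] the curve lies below the axis; ∫[-4,-2] (-t**3/2 - 3*t**2 - 4*t) dt = -2, giving area 2.
On [-2, 0] the curve lies above the axis; ∫[-2,0] (-t**3/2 - 3*t**2 - 4*t) dt = 2, giving area 2.
Total area = 2 + 2 = 4.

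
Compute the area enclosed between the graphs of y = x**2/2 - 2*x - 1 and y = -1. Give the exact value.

16/3

Set the curves equal: x**2/2 - 2*x - 1 = -1, so x**2/2 - 2*x = 0, which factors as x*(x - 4)/2 = 0. The curves meet at x = 0, 4.
On [0, 4], y = -1 is on top; that piece has area ∫[0,4] (-(x**2/2 - 2*x)) dx = 16/3.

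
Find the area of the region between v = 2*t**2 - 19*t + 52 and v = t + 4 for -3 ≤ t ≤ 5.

328

The difference (2*t**2 - 19*t + 52) - (t + 4) = 2*t**2 - 20*t + 48 changes sign at t = 4 inside [-3, 5], so split the integral there.
∫[-3,4] (2*t**2 - 20*t + 48) dt = 980/3.
∫[4,5] (2*t**2 - 20*t + 48) dt = -4/3; the area of that piece is 4/3.
Total area = 980/3 + 4/3 = 328.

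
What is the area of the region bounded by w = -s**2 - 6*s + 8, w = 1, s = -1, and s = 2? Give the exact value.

The difference (-s**2 - 6*s + 8) - (1) = -s**2 - 6*s + 7 changes sign at s = 1 inside [-1, 2], so split the integral there.
∫[-1,1] (-s**2 - 6*s + 7) ds = 40/3.
∫[1,2] (-s**2 - 6*s + 7) ds = -13/3; the area of that piece is 13/3.
Total area = 40/3 + 13/3 = 53/3.

53/3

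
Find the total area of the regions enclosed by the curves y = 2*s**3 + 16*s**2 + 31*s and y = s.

Set the curves equal: 2*s**3 + 16*s**2 + 31*s = s, so 2*s**3 + 16*s**2 + 30*s = 0, which factors as 2*s*(s + 3)*(s + 5) = 0. The curves meet at s = -5, -3, 0.
On [-5, -3], y = 2*s**3 + 16*s**2 + 31*s is on top; that piece has area ∫[-5,-3] (2*s**3 + 16*s**2 + 30*s) ds = 32/3.
On [-3, 0], y = s is on top; that piece has area ∫[-3,0] (-(2*s**3 + 16*s**2 + 30*s)) ds = 63/2.
Total enclosed area = 32/3 + 63/2 = 253/6.

253/6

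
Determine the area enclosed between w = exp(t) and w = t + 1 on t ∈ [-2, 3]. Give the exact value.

-15/2 - exp(-2) + exp(3)

On [-2, 3], (exp(t)) - (t + 1) = -t + exp(t) - 1 is ≥ 0 throughout, so the area is a single integral of |-t + exp(t) - 1|.
∫[-2,3] (-t + exp(t) - 1) dt = -15/2 - exp(-2) + exp(3).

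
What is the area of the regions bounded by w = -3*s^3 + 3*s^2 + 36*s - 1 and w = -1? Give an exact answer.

937/4

Set the curves equal: -3*s^3 + 3*s^2 + 36*s - 1 = -1, so -3*s^3 + 3*s^2 + 36*s = 0, which factors as -3*s*(s - 4)*(s + 3) = 0. The curves meet at s = -3, 0, 4.
On [-3, 0], w = -1 is on top; that piece has area ∫[-3,0] (-(-3*s^3 + 3*s^2 + 36*s)) ds = 297/4.
On [0, 4], w = -3*s^3 + 3*s^2 + 36*s - 1 is on top; that piece has area ∫[0,4] (-3*s^3 + 3*s^2 + 36*s) ds = 160.
Total enclosed area = 297/4 + 160 = 937/4.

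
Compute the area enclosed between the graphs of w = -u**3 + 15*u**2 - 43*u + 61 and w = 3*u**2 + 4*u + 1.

1/2

Set the curves equal: -u**3 + 15*u**2 - 43*u + 61 = 3*u**2 + 4*u + 1, so -u**3 + 12*u**2 - 47*u + 60 = 0, which factors as -(u - 5)*(u - 4)*(u - 3) = 0. The curves meet at u = 3, 4, 5.
On [3, 4], w = 3*u**2 + 4*u + 1 is on top; that piece has area ∫[3,4] (-(-u**3 + 12*u**2 - 47*u + 60)) du = 1/4.
On [4, 5], w = -u**3 + 15*u**2 - 43*u + 61 is on top; that piece has area ∫[4,5] (-u**3 + 12*u**2 - 47*u + 60) du = 1/4.
Total enclosed area = 1/4 + 1/4 = 1/2.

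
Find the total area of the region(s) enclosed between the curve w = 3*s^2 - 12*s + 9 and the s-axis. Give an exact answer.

The curve meets the s-axis where 3*s^2 - 12*s + 9 = 0, i.e. 3*(s - 3)*(s - 1) = 0, at s = 1, 3.
On [1, 3] the curve lies below the axis; ∫[1,3] (3*s^2 - 12*s + 9) ds = -4, giving area 4.

4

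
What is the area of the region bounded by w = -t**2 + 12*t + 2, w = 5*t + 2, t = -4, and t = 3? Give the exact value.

599/6

The difference (-t**2 + 12*t + 2) - (5*t + 2) = -t**2 + 7*t changes sign at t = 0 inside [-4, 3], so split the integral there.
∫[-4,0] (-t**2 + 7*t) dt = -232/3; the area of that piece is 232/3.
∫[0,3] (-t**2 + 7*t) dt = 45/2.
Total area = 232/3 + 45/2 = 599/6.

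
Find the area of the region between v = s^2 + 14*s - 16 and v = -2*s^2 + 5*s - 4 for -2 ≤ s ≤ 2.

49

The difference (s^2 + 14*s - 16) - (-2*s^2 + 5*s - 4) = 3*s^2 + 9*s - 12 changes sign at s = 1 inside [-2, 2], so split the integral there.
∫[-2,1] (3*s^2 + 9*s - 12) ds = -81/2; the area of that piece is 81/2.
∫[1,2] (3*s^2 + 9*s - 12) ds = 17/2.
Total area = 81/2 + 17/2 = 49.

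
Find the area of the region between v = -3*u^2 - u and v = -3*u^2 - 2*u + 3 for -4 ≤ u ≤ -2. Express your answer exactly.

12

On [-4, -2], (-3*u^2 - u) - (-3*u^2 - 2*u + 3) = u - 3 is ≤ 0 throughout, so the area is a single integral of |u - 3|.
∫[-4,-2] (u - 3) du = -12; the area of that piece is 12.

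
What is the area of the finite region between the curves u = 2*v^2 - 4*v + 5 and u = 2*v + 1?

Both boundary curves give u as a function of v, so integrate with respect to v. Setting them equal: 2*v^2 - 6*v + 4 = 0, i.e. 2*(v - 2)*(v - 1) = 0, so they meet at v = 1, 2.
For v in [1, 2], u = 2*v^2 - 4*v + 5 is on the left; area = ∫[1,2] (-(2*v^2 - 6*v + 4)) dv = 1/3.

1/3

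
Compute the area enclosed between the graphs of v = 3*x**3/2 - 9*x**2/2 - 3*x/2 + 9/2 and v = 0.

12

Set the curves equal: 3*x**3/2 - 9*x**2/2 - 3*x/2 + 9/2 = 0, so 3*x**3/2 - 9*x**2/2 - 3*x/2 + 9/2 = 0, which factors as 3*(x - 3)*(x - 1)*(x + 1)/2 = 0. The curves meet at x = -1, 1, 3.
On [-1, 1], v = 3*x**3/2 - 9*x**2/2 - 3*x/2 + 9/2 is on top; that piece has area ∫[-1,1] (3*x**3/2 - 9*x**2/2 - 3*x/2 + 9/2) dx = 6.
On [1, 3], v = 0 is on top; that piece has area ∫[1,3] (-(3*x**3/2 - 9*x**2/2 - 3*x/2 + 9/2)) dx = 6.
Total enclosed area = 6 + 6 = 12.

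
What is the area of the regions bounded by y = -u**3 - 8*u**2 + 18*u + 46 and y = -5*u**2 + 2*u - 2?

Set the curves equal: -u**3 - 8*u**2 + 18*u + 46 = -5*u**2 + 2*u - 2, so -u**3 - 3*u**2 + 16*u + 48 = 0, which factors as -(u - 4)*(u + 3)*(u + 4) = 0. The curves meet at u = -4, -3, 4.
On [-4, -3], y = -5*u**2 + 2*u - 2 is on top; that piece has area ∫[-4,-3] (-(-u**3 - 3*u**2 + 16*u + 48)) du = 5/4.
On [-3, 4], y = -u**3 - 8*u**2 + 18*u + 46 is on top; that piece has area ∫[-3,4] (-u**3 - 3*u**2 + 16*u + 48) du = 1029/4.
Total enclosed area = 5/4 + 1029/4 = 517/2.

517/2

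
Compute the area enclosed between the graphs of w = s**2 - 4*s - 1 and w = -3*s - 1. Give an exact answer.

1/6

Set the curves equal: s**2 - 4*s - 1 = -3*s - 1, so s**2 - s = 0, which factors as s*(s - 1) = 0. The curves meet at s = 0, 1.
On [0, 1], w = -3*s - 1 is on top; that piece has area ∫[0,1] (-(s**2 - s)) ds = 1/6.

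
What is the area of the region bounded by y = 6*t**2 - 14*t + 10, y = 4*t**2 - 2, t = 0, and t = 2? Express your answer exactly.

The difference (6*t**2 - 14*t + 10) - (4*t**2 - 2) = 2*t**2 - 14*t + 12 changes sign at t = 1 inside [0, 2], so split the integral there.
∫[0,1] (2*t**2 - 14*t + 12) dt = 17/3.
∫[1,2] (2*t**2 - 14*t + 12) dt = -13/3; the area of that piece is 13/3.
Total area = 17/3 + 13/3 = 10.

10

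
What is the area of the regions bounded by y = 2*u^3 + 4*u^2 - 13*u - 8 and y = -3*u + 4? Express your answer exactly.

Set the curves equal: 2*u^3 + 4*u^2 - 13*u - 8 = -3*u + 4, so 2*u^3 + 4*u^2 - 10*u - 12 = 0, which factors as 2*(u - 2)*(u + 1)*(u + 3) = 0. The curves meet at u = -3, -1, 2.
On [-3, -1], y = 2*u^3 + 4*u^2 - 13*u - 8 is on top; that piece has area ∫[-3,-1] (2*u^3 + 4*u^2 - 10*u - 12) du = 32/3.
On [-1, 2], y = -3*u + 4 is on top; that piece has area ∫[-1,2] (-(2*u^3 + 4*u^2 - 10*u - 12)) du = 63/2.
Total enclosed area = 32/3 + 63/2 = 253/6.

253/6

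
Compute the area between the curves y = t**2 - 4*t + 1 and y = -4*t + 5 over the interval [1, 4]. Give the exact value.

37/3

The difference (t**2 - 4*t + 1) - (-4*t + 5) = t**2 - 4 changes sign at t = 2 inside [1, 4], so split the integral there.
∫[1,2] (t**2 - 4) dt = -5/3; the area of that piece is 5/3.
∫[2,4] (t**2 - 4) dt = 32/3.
Total area = 5/3 + 32/3 = 37/3.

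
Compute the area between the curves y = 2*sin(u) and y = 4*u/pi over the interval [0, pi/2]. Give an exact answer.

On [0, pi/2], (2*sin(u)) - (4*u/pi) = -4*u/pi + 2*sin(u) is ≥ 0 throughout, so the area is a single integral of |-4*u/pi + 2*sin(u)|.
∫[0,pi/2] (-4*u/pi + 2*sin(u)) du = 2 - pi/2.

2 - pi/2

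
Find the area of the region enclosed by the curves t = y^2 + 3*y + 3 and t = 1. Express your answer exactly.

1/6

Both boundary curves give t as a function of y, so integrate with respect to y. Setting them equal: y^2 + 3*y + 2 = 0, i.e. (y + 1)*(y + 2) = 0, so they meet at y = -2, -1.
For y in [-2, -1], t = y^2 + 3*y + 3 is on the left; area = ∫[-2,-1] (-(y^2 + 3*y + 2)) dy = 1/6.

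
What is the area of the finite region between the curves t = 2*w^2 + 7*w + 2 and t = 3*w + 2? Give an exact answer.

8/3

Both boundary curves give t as a function of w, so integrate with respect to w. Setting them equal: 2*w^2 + 4*w = 0, i.e. 2*w*(w + 2) = 0, so they meet at w = -2, 0.
For w in [-2, 0], t = 2*w^2 + 7*w + 2 is on the left; area = ∫[-2,0] (-(2*w^2 + 4*w)) dw = 8/3.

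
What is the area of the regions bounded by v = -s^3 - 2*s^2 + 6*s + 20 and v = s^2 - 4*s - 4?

Set the curves equal: -s^3 - 2*s^2 + 6*s + 20 = s^2 - 4*s - 4, so -s^3 - 3*s^2 + 10*s + 24 = 0, which factors as -(s - 3)*(s + 2)*(s + 4) = 0. The curves meet at s = -4, -2, 3.
On [-4, -2], v = s^2 - 4*s - 4 is on top; that piece has area ∫[-4,-2] (-(-s^3 - 3*s^2 + 10*s + 24)) ds = 8.
On [-2, 3], v = -s^3 - 2*s^2 + 6*s + 20 is on top; that piece has area ∫[-2,3] (-s^3 - 3*s^2 + 10*s + 24) ds = 375/4.
Total enclosed area = 8 + 375/4 = 407/4.

407/4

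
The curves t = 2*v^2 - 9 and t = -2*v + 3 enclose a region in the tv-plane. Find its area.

Both boundary curves give t as a function of v, so integrate with respect to v. Setting them equal: 2*v^2 + 2*v - 12 = 0, i.e. 2*(v - 2)*(v + 3) = 0, so they meet at v = -3, 2.
For v in [-3, 2], t = 2*v^2 - 9 is on the left; area = ∫[-3,2] (-(2*v^2 + 2*v - 12)) dv = 125/3.

125/3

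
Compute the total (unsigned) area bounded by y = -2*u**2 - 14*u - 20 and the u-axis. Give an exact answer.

The curve meets the u-axis where -2*u**2 - 14*u - 20 = 0, i.e. -2*(u + 2)*(u + 5) = 0, at u = -5, -2.
On [-5, -2] the curve lies above the axis; ∫[-5,-2] (-2*u**2 - 14*u - 20) du = 9, giving area 9.

9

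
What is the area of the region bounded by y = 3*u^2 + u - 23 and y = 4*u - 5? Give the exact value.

125/2

Set the curves equal: 3*u^2 + u - 23 = 4*u - 5, so 3*u^2 - 3*u - 18 = 0, which factors as 3*(u - 3)*(u + 2) = 0. The curves meet at u = -2, 3.
On [-2, 3], y = 4*u - 5 is on top; that piece has area ∫[-2,3] (-(3*u^2 - 3*u - 18)) du = 125/2.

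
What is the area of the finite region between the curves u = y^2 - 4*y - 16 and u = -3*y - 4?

343/6

Both boundary curves give u as a function of y, so integrate with respect to y. Setting them equal: y^2 - y - 12 = 0, i.e. (y - 4)*(y + 3) = 0, so they meet at y = -3, 4.
For y in [-3, 4], u = y^2 - 4*y - 16 is on the left; area = ∫[-3,4] (-(y^2 - y - 12)) dy = 343/6.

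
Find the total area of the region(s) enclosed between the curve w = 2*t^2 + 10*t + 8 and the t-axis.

The curve meets the t-axis where 2*t^2 + 10*t + 8 = 0, i.e. 2*(t + 1)*(t + 4) = 0, at t = -4, -1.
On [-4, -1] the curve lies below the axis; ∫[-4,-1] (2*t^2 + 10*t + 8) dt = -9, giving area 9.

9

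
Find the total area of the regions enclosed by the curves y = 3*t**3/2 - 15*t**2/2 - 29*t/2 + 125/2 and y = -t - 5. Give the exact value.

Set the curves equal: 3*t**3/2 - 15*t**2/2 - 29*t/2 + 125/2 = -t - 5, so 3*t**3/2 - 15*t**2/2 - 27*t/2 + 135/2 = 0, which factors as 3*(t - 5)*(t - 3)*(t + 3)/2 = 0. The curves meet at t = -3, 3, 5.
On [-3, 3], y = 3*t**3/2 - 15*t**2/2 - 29*t/2 + 125/2 is on top; that piece has area ∫[-3,3] (3*t**3/2 - 15*t**2/2 - 27*t/2 + 135/2) dt = 270.
On [3, 5], y = -t - 5 is on top; that piece has area ∫[3,5] (-(3*t**3/2 - 15*t**2/2 - 27*t/2 + 135/2)) dt = 14.
Total enclosed area = 270 + 14 = 284.

284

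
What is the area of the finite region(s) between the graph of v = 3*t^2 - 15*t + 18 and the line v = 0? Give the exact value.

The curve meets the t-axis where 3*t^2 - 15*t + 18 = 0, i.e. 3*(t - 3)*(t - 2) = 0, at t = 2, 3.
On [2, 3] the curve lies below the axis; ∫[2,3] (3*t^2 - 15*t + 18) dt = -1/2, giving area 1/2.

1/2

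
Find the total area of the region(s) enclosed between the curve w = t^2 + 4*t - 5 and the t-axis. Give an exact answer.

The curve meets the t-axis where t^2 + 4*t - 5 = 0, i.e. (t - 1)*(t + 5) = 0, at t = -5, 1.
On [-5, 1] the curve lies below the axis; ∫[-5,1] (t^2 + 4*t - 5) dt = -36, giving area 36.

36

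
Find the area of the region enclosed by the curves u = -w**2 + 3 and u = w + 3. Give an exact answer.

Both boundary curves give u as a function of w, so integrate with respect to w. Setting them equal: -w**2 - w = 0, i.e. -w*(w + 1) = 0, so they meet at w = -1, 0.
For w in [-1, 0], u = -w**2 + 3 is on the right; area = ∫[-1,0] (-w**2 - w) dw = 1/6.

1/6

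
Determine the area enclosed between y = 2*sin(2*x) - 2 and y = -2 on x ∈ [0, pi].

4

The difference (2*sin(2*x) - 2) - (-2) = 2*sin(2*x) changes sign at x = pi/2 inside [0, pi], so split the integral there.
∫[0,pi/2] (2*sin(2*x)) dx = 2.
∫[pi/2,pi] (2*sin(2*x)) dx = -2; the area of that piece is 2.
Total area = 2 + 2 = 4.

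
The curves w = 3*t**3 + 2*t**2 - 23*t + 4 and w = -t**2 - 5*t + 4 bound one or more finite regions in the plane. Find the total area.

Set the curves equal: 3*t**3 + 2*t**2 - 23*t + 4 = -t**2 - 5*t + 4, so 3*t**3 + 3*t**2 - 18*t = 0, which factors as 3*t*(t - 2)*(t + 3) = 0. The curves meet at t = -3, 0, 2.
On [-3, 0], w = 3*t**3 + 2*t**2 - 23*t + 4 is on top; that piece has area ∫[-3,0] (3*t**3 + 3*t**2 - 18*t) dt = 189/4.
On [0, 2], w = -t**2 - 5*t + 4 is on top; that piece has area ∫[0,2] (-(3*t**3 + 3*t**2 - 18*t)) dt = 16.
Total enclosed area = 189/4 + 16 = 253/4.

253/4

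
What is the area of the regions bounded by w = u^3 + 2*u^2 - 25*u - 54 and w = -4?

2459/6

Set the curves equal: u^3 + 2*u^2 - 25*u - 54 = -4, so u^3 + 2*u^2 - 25*u - 50 = 0, which factors as (u - 5)*(u + 2)*(u + 5) = 0. The curves meet at u = -5, -2, 5.
On [-5, -2], w = u^3 + 2*u^2 - 25*u - 54 is on top; that piece has area ∫[-5,-2] (u^3 + 2*u^2 - 25*u - 50) du = 153/4.
On [-2, 5], w = -4 is on top; that piece has area ∫[-2,5] (-(u^3 + 2*u^2 - 25*u - 50)) du = 4459/12.
Total enclosed area = 153/4 + 4459/12 = 2459/6.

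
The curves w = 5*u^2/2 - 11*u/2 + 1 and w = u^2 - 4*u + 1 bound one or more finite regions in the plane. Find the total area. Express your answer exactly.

1/4

Set the curves equal: 5*u^2/2 - 11*u/2 + 1 = u^2 - 4*u + 1, so 3*u^2/2 - 3*u/2 = 0, which factors as 3*u*(u - 1)/2 = 0. The curves meet at u = 0, 1.
On [0, 1], w = u^2 - 4*u + 1 is on top; that piece has area ∫[0,1] (-(3*u^2/2 - 3*u/2)) du = 1/4.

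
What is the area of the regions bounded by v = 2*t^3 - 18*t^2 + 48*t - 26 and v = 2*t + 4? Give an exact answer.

Set the curves equal: 2*t^3 - 18*t^2 + 48*t - 26 = 2*t + 4, so 2*t^3 - 18*t^2 + 46*t - 30 = 0, which factors as 2*(t - 5)*(t - 3)*(t - 1) = 0. The curves meet at t = 1, 3, 5.
On [1, 3], v = 2*t^3 - 18*t^2 + 48*t - 26 is on top; that piece has area ∫[1,3] (2*t^3 - 18*t^2 + 46*t - 30) dt = 8.
On [3, 5], v = 2*t + 4 is on top; that piece has area ∫[3,5] (-(2*t^3 - 18*t^2 + 46*t - 30)) dt = 8.
Total enclosed area = 8 + 8 = 16.

16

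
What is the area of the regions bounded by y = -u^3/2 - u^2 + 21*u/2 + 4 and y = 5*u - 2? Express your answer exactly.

937/24

Set the curves equal: -u^3/2 - u^2 + 21*u/2 + 4 = 5*u - 2, so -u^3/2 - u^2 + 11*u/2 + 6 = 0, which factors as -(u - 3)*(u + 1)*(u + 4)/2 = 0. The curves meet at u = -4, -1, 3.
On [-4, -1], y = 5*u - 2 is on top; that piece has area ∫[-4,-1] (-(-u^3/2 - u^2 + 11*u/2 + 6)) du = 99/8.
On [-1, 3], y = -u^3/2 - u^2 + 21*u/2 + 4 is on top; that piece has area ∫[-1,3] (-u^3/2 - u^2 + 11*u/2 + 6) du = 80/3.
Total enclosed area = 99/8 + 80/3 = 937/24.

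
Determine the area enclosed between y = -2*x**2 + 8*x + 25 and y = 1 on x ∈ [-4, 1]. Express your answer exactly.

The difference (-2*x**2 + 8*x + 25) - (1) = -2*x**2 + 8*x + 24 changes sign at x = -2 inside [-4, 1], so split the integral there.
∫[-4,-2] (-2*x**2 + 8*x + 24) dx = -112/3; the area of that piece is 112/3.
∫[-2,1] (-2*x**2 + 8*x + 24) dx = 54.
Total area = 112/3 + 54 = 274/3.

274/3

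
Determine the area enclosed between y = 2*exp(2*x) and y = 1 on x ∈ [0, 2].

-3 + exp(4)

On [0, 2], (2*exp(2*x)) - (1) = 2*exp(2*x) - 1 is ≥ 0 throughout, so the area is a single integral of |2*exp(2*x) - 1|.
∫[0,2] (2*exp(2*x) - 1) dx = -3 + exp(4).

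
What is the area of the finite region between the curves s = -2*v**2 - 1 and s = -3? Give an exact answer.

Both boundary curves give s as a function of v, so integrate with respect to v. Setting them equal: -2*v**2 + 2 = 0, i.e. -2*(v - 1)*(v + 1) = 0, so they meet at v = -1, 1.
For v in [-1, 1], s = -2*v**2 - 1 is on the right; area = ∫[-1,1] (-2*v**2 + 2) dv = 8/3.

8/3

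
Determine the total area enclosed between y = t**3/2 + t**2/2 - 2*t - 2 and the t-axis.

71/12

The curve meets the t-axis where t**3/2 + t**2/2 - 2*t - 2 = 0, i.e. (t - 2)*(t + 1)*(t + 2)/2 = 0, at t = -2, -1, 2.
On [-2, -1] the curve lies above the axis; ∫[-2,-1] (t**3/2 + t**2/2 - 2*t - 2) dt = 7/24, giving area 7/24.
On [-1, 2] the curve lies below the axis; ∫[-1,2] (t**3/2 + t**2/2 - 2*t - 2) dt = -45/8, giving area 45/8.
Total area = 7/24 + 45/8 = 71/12.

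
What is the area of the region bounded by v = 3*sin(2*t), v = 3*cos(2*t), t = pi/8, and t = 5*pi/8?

3*sqrt(2)

On [pi/8, 5*pi/8], (3*sin(2*t)) - (3*cos(2*t)) = 3*sin(2*t) - 3*cos(2*t) is ≥ 0 throughout, so the area is a single integral of |3*sin(2*t) - 3*cos(2*t)|.
∫[pi/8,5*pi/8] (3*sin(2*t) - 3*cos(2*t)) dt = 3*sqrt(2).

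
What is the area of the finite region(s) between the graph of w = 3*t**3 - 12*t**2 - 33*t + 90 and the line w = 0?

The curve meets the t-axis where 3*t**3 - 12*t**2 - 33*t + 90 = 0, i.e. 3*(t - 5)*(t - 2)*(t + 3) = 0, at t = -3, 2, 5.
On [-3, 2] the curve lies above the axis; ∫[-3,2] (3*t**3 - 12*t**2 - 33*t + 90) dt = 1375/4, giving area 1375/4.
On [2, 5] the curve lies below the axis; ∫[2,5] (3*t**3 - 12*t**2 - 33*t + 90) dt = -351/4, giving area 351/4.
Total area = 1375/4 + 351/4 = 863/2.

863/2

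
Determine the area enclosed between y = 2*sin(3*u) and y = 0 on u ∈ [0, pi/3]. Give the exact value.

On [0, pi/3], (2*sin(3*u)) - (0) = 2*sin(3*u) is ≥ 0 throughout, so the area is a single integral of |2*sin(3*u)|.
∫[0,pi/3] (2*sin(3*u)) du = 4/3.

4/3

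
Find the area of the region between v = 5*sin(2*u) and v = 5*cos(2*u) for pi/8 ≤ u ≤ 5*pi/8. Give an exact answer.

5*sqrt(2)

On [pi/8, 5*pi/8], (5*sin(2*u)) - (5*cos(2*u)) = 5*sin(2*u) - 5*cos(2*u) is ≥ 0 throughout, so the area is a single integral of |5*sin(2*u) - 5*cos(2*u)|.
∫[pi/8,5*pi/8] (5*sin(2*u) - 5*cos(2*u)) du = 5*sqrt(2).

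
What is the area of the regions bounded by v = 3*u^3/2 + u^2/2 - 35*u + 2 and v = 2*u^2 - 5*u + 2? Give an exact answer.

2521/8

Set the curves equal: 3*u^3/2 + u^2/2 - 35*u + 2 = 2*u^2 - 5*u + 2, so 3*u^3/2 - 3*u^2/2 - 30*u = 0, which factors as 3*u*(u - 5)*(u + 4)/2 = 0. The curves meet at u = -4, 0, 5.
On [-4, 0], v = 3*u^3/2 + u^2/2 - 35*u + 2 is on top; that piece has area ∫[-4,0] (3*u^3/2 - 3*u^2/2 - 30*u) du = 112.
On [0, 5], v = 2*u^2 - 5*u + 2 is on top; that piece has area ∫[0,5] (-(3*u^3/2 - 3*u^2/2 - 30*u)) du = 1625/8.
Total enclosed area = 112 + 1625/8 = 2521/8.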